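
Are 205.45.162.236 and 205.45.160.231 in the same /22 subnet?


Mask: 255.255.252.0
205.45.162.236 AND mask = 205.45.160.0
205.45.160.231 AND mask = 205.45.160.0
Yes, same subnet (205.45.160.0)


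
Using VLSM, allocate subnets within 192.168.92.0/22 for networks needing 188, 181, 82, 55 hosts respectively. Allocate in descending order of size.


188 hosts -> /24 (254 usable): 192.168.92.0/24
181 hosts -> /24 (254 usable): 192.168.93.0/24
82 hosts -> /25 (126 usable): 192.168.94.0/25
55 hosts -> /26 (62 usable): 192.168.94.128/26
Allocation: 192.168.92.0/24 (188 hosts, 254 usable); 192.168.93.0/24 (181 hosts, 254 usable); 192.168.94.0/25 (82 hosts, 126 usable); 192.168.94.128/26 (55 hosts, 62 usable)


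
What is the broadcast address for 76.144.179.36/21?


Network: 76.144.176.0/21
Host bits = 11
Set all host bits to 1:
Broadcast: 76.144.183.255


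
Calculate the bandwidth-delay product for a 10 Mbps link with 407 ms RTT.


BDP = bandwidth * RTT
= 10 Mbps * 407 ms
= 10 * 1e6 * 407 / 1000 bits
= 4070000 bits
= 508750 bytes
= 496.8262 KB
BDP = 4070000 bits (508750 bytes)


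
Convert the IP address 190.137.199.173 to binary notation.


190 = 10111110
137 = 10001001
199 = 11000111
173 = 10101101
Binary: 10111110.10001001.11000111.10101101


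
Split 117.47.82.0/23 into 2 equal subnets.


New prefix = 23 + 1 = 24
Each subnet has 256 addresses
  117.47.82.0/24
  117.47.83.0/24
Subnets: 117.47.82.0/24, 117.47.83.0/24


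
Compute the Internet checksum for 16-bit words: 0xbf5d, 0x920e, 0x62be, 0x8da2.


Sum all words (with carry folding):
+ 0xbf5d = 0xbf5d
+ 0x920e = 0x516c
+ 0x62be = 0xb42a
+ 0x8da2 = 0x41cd
One's complement: ~0x41cd
Checksum = 0xbe32


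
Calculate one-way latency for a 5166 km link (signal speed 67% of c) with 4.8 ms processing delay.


Speed = 0.67 * 3e5 km/s = 201000 km/s
Propagation delay = 5166 / 201000 = 0.0257 s = 25.7015 ms
Processing delay = 4.8 ms
Total one-way latency = 30.5015 ms


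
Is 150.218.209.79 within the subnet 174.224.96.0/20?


Subnet network: 174.224.96.0
Test IP AND mask: 150.218.208.0
No, 150.218.209.79 is not in 174.224.96.0/20


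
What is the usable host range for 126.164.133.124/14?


Network: 126.164.0.0
Broadcast: 126.167.255.255
First usable = network + 1
Last usable = broadcast - 1
Range: 126.164.0.1 to 126.167.255.254


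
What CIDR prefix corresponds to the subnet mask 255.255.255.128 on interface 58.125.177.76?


Binary: 11111111.11111111.11111111.10000000
Count leading 1s
Prefix: /25


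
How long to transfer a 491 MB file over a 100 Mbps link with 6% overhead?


Effective throughput = 100 * (1 - 6/100) = 94 Mbps
File size in Mb = 491 * 8 = 3928 Mb
Time = 3928 / 94
Time = 41.7872 seconds


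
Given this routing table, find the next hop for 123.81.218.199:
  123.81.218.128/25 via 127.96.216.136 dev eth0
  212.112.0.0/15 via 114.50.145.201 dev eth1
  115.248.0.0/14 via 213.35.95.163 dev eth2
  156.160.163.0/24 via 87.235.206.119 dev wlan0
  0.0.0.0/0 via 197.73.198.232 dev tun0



Longest prefix match for 123.81.218.199:
  /25 123.81.218.128: MATCH
  /15 212.112.0.0: no
  /14 115.248.0.0: no
  /24 156.160.163.0: no
  /0 0.0.0.0: MATCH
Selected: next-hop 127.96.216.136 via eth0 (matched /25)


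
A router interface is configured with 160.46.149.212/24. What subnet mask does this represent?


/24 means 24 network bits, 8 host bits
Binary: 11111111111111111111111100000000
Mask: 255.255.255.0


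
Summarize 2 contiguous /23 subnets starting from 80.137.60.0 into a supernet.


Original prefix: /23
Number of subnets: 2 = 2^1
New prefix = 23 - 1 = 22
Supernet: 80.137.60.0/22


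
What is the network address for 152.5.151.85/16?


IP:   10011000.00000101.10010111.01010101
Mask: 11111111.11111111.00000000.00000000
AND operation:
Net:  10011000.00000101.00000000.00000000
Network: 152.5.0.0/16


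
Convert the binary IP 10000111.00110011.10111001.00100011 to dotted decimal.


10000111 = 135
00110011 = 51
10111001 = 185
00100011 = 35
IP: 135.51.185.35


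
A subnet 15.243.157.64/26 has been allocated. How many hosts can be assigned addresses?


Host bits = 32 - 26 = 6
Total addresses = 2^6 = 64
Usable = total - 2 (network and broadcast)
Usable hosts: 62


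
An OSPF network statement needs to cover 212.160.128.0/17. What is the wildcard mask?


Subnet mask: 255.255.128.0
Wildcard = 255.255.255.255 - subnet mask
255 - 255 = 0
255 - 255 = 0
255 - 128 = 127
255 - 0 = 255
Wildcard: 0.0.127.255


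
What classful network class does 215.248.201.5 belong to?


First octet: 215
Binary: 11010111
110xxxxx -> Class C (192-223)
Class C, default mask 255.255.255.0 (/24)


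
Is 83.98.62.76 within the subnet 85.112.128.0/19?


Subnet network: 85.112.128.0
Test IP AND mask: 83.98.32.0
No, 83.98.62.76 is not in 85.112.128.0/19


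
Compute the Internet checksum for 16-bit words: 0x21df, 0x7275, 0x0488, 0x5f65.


Sum all words (with carry folding):
+ 0x21df = 0x21df
+ 0x7275 = 0x9454
+ 0x0488 = 0x98dc
+ 0x5f65 = 0xf841
One's complement: ~0xf841
Checksum = 0x07be


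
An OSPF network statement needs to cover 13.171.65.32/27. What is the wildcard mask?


Subnet mask: 255.255.255.224
Wildcard = 255.255.255.255 - subnet mask
255 - 255 = 0
255 - 255 = 0
255 - 255 = 0
255 - 224 = 31
Wildcard: 0.0.0.31


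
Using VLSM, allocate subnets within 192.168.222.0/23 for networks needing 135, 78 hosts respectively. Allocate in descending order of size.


135 hosts -> /24 (254 usable): 192.168.222.0/24
78 hosts -> /25 (126 usable): 192.168.223.0/25
Allocation: 192.168.222.0/24 (135 hosts, 254 usable); 192.168.223.0/25 (78 hosts, 126 usable)


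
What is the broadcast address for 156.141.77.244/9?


Network: 156.128.0.0/9
Host bits = 23
Set all host bits to 1:
Broadcast: 156.255.255.255


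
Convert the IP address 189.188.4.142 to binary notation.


189 = 10111101
188 = 10111100
4 = 00000100
142 = 10001110
Binary: 10111101.10111100.00000100.10001110


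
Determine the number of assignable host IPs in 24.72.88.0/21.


Host bits = 32 - 21 = 11
Total addresses = 2^11 = 2048
Usable = total - 2 (network and broadcast)
Usable hosts: 2046


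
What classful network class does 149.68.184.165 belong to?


First octet: 149
Binary: 10010101
10xxxxxx -> Class B (128-191)
Class B, default mask 255.255.0.0 (/16)


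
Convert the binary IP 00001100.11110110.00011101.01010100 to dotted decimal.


00001100 = 12
11110110 = 246
00011101 = 29
01010100 = 84
IP: 12.246.29.84


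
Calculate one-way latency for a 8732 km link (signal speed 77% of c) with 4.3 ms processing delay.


Speed = 0.77 * 3e5 km/s = 231000 km/s
Propagation delay = 8732 / 231000 = 0.0378 s = 37.8009 ms
Processing delay = 4.3 ms
Total one-way latency = 42.1009 ms


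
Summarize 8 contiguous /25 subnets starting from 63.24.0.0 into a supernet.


Original prefix: /25
Number of subnets: 8 = 2^3
New prefix = 25 - 3 = 22
Supernet: 63.24.0.0/22


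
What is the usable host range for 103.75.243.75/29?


Network: 103.75.243.72
Broadcast: 103.75.243.79
First usable = network + 1
Last usable = broadcast - 1
Range: 103.75.243.73 to 103.75.243.78


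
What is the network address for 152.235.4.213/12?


IP:   10011000.11101011.00000100.11010101
Mask: 11111111.11110000.00000000.00000000
AND operation:
Net:  10011000.11100000.00000000.00000000
Network: 152.224.0.0/12


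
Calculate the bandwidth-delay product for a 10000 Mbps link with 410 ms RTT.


BDP = bandwidth * RTT
= 10000 Mbps * 410 ms
= 10000 * 1e6 * 410 / 1000 bits
= 4100000000 bits
= 512500000 bytes
= 500488.2812 KB
BDP = 4100000000 bits (512500000 bytes)


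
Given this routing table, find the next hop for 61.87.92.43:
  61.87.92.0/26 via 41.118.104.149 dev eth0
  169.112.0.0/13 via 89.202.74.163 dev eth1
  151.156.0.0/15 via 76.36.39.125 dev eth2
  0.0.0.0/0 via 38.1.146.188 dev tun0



Longest prefix match for 61.87.92.43:
  /26 61.87.92.0: MATCH
  /13 169.112.0.0: no
  /15 151.156.0.0: no
  /0 0.0.0.0: MATCH
Selected: next-hop 41.118.104.149 via eth0 (matched /26)


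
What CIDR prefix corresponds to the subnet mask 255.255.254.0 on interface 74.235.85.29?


Binary: 11111111.11111111.11111110.00000000
Count leading 1s
Prefix: /23


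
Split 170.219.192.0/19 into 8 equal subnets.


New prefix = 19 + 3 = 22
Each subnet has 1024 addresses
  170.219.192.0/22
  170.219.196.0/22
  170.219.200.0/22
  170.219.204.0/22
  170.219.208.0/22
  170.219.212.0/22
  170.219.216.0/22
  170.219.220.0/22
Subnets: 170.219.192.0/22, 170.219.196.0/22, 170.219.200.0/22, 170.219.204.0/22, 170.219.208.0/22, 170.219.212.0/22, 170.219.216.0/22, 170.219.220.0/22


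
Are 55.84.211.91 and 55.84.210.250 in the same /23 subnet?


Mask: 255.255.254.0
55.84.211.91 AND mask = 55.84.210.0
55.84.210.250 AND mask = 55.84.210.0
Yes, same subnet (55.84.210.0)


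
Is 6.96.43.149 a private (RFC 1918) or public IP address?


RFC 1918 private ranges:
  10.0.0.0/8 (10.0.0.0 - 10.255.255.255)
  172.16.0.0/12 (172.16.0.0 - 172.31.255.255)
  192.168.0.0/16 (192.168.0.0 - 192.168.255.255)
Public (not in any RFC 1918 range)


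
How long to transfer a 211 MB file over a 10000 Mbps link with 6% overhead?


Effective throughput = 10000 * (1 - 6/100) = 9400 Mbps
File size in Mb = 211 * 8 = 1688 Mb
Time = 1688 / 9400
Time = 0.1796 seconds


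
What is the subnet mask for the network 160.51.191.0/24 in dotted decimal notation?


/24 means 24 network bits, 8 host bits
Binary: 11111111111111111111111100000000
Mask: 255.255.255.0


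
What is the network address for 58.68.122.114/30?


IP:   00111010.01000100.01111010.01110010
Mask: 11111111.11111111.11111111.11111100
AND operation:
Net:  00111010.01000100.01111010.01110000
Network: 58.68.122.112/30


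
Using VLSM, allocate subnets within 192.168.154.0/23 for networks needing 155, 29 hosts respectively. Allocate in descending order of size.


155 hosts -> /24 (254 usable): 192.168.154.0/24
29 hosts -> /27 (30 usable): 192.168.155.0/27
Allocation: 192.168.154.0/24 (155 hosts, 254 usable); 192.168.155.0/27 (29 hosts, 30 usable)


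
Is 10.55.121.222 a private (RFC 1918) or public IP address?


RFC 1918 private ranges:
  10.0.0.0/8 (10.0.0.0 - 10.255.255.255)
  172.16.0.0/12 (172.16.0.0 - 172.31.255.255)
  192.168.0.0/16 (192.168.0.0 - 192.168.255.255)
Private (in 10.0.0.0/8)


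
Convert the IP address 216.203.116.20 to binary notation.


216 = 11011000
203 = 11001011
116 = 01110100
20 = 00010100
Binary: 11011000.11001011.01110100.00010100


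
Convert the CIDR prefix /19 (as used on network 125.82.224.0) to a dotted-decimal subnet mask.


/19 means 19 network bits, 13 host bits
Binary: 11111111111111111110000000000000
Mask: 255.255.224.0


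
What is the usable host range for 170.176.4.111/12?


Network: 170.176.0.0
Broadcast: 170.191.255.255
First usable = network + 1
Last usable = broadcast - 1
Range: 170.176.0.1 to 170.191.255.254


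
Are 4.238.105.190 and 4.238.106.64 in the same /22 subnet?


Mask: 255.255.252.0
4.238.105.190 AND mask = 4.238.104.0
4.238.106.64 AND mask = 4.238.104.0
Yes, same subnet (4.238.104.0)


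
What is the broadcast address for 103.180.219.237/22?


Network: 103.180.216.0/22
Host bits = 10
Set all host bits to 1:
Broadcast: 103.180.219.255


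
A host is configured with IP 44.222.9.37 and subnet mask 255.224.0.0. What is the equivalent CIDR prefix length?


Binary: 11111111.11100000.00000000.00000000
Count leading 1s
Prefix: /11


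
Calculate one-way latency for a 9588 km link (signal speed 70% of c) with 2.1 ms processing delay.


Speed = 0.7 * 3e5 km/s = 210000 km/s
Propagation delay = 9588 / 210000 = 0.0457 s = 45.6571 ms
Processing delay = 2.1 ms
Total one-way latency = 47.7571 ms


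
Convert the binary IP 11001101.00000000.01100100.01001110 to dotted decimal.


11001101 = 205
00000000 = 0
01100100 = 100
01001110 = 78
IP: 205.0.100.78


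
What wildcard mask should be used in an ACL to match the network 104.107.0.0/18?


Subnet mask: 255.255.192.0
Wildcard = 255.255.255.255 - subnet mask
255 - 255 = 0
255 - 255 = 0
255 - 192 = 63
255 - 0 = 255
Wildcard: 0.0.63.255


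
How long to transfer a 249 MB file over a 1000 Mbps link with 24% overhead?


Effective throughput = 1000 * (1 - 24/100) = 760 Mbps
File size in Mb = 249 * 8 = 1992 Mb
Time = 1992 / 760
Time = 2.6211 seconds


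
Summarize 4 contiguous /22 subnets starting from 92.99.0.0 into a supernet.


Original prefix: /22
Number of subnets: 4 = 2^2
New prefix = 22 - 2 = 20
Supernet: 92.99.0.0/20


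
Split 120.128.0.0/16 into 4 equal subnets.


New prefix = 16 + 2 = 18
Each subnet has 16384 addresses
  120.128.0.0/18
  120.128.64.0/18
  120.128.128.0/18
  120.128.192.0/18
Subnets: 120.128.0.0/18, 120.128.64.0/18, 120.128.128.0/18, 120.128.192.0/18


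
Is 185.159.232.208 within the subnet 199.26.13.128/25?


Subnet network: 199.26.13.128
Test IP AND mask: 185.159.232.128
No, 185.159.232.208 is not in 199.26.13.128/25


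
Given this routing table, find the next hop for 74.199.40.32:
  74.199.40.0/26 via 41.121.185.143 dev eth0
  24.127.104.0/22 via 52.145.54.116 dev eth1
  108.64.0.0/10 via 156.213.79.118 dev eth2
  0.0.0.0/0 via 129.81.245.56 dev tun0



Longest prefix match for 74.199.40.32:
  /26 74.199.40.0: MATCH
  /22 24.127.104.0: no
  /10 108.64.0.0: no
  /0 0.0.0.0: MATCH
Selected: next-hop 41.121.185.143 via eth0 (matched /26)


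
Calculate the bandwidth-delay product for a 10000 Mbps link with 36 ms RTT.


BDP = bandwidth * RTT
= 10000 Mbps * 36 ms
= 10000 * 1e6 * 36 / 1000 bits
= 360000000 bits
= 45000000 bytes
= 43945.3125 KB
BDP = 360000000 bits (45000000 bytes)


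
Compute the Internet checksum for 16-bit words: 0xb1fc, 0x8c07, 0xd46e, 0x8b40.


Sum all words (with carry folding):
+ 0xb1fc = 0xb1fc
+ 0x8c07 = 0x3e04
+ 0xd46e = 0x1273
+ 0x8b40 = 0x9db3
One's complement: ~0x9db3
Checksum = 0x624c


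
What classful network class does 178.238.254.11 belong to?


First octet: 178
Binary: 10110010
10xxxxxx -> Class B (128-191)
Class B, default mask 255.255.0.0 (/16)


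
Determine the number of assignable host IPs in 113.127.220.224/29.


Host bits = 32 - 29 = 3
Total addresses = 2^3 = 8
Usable = total - 2 (network and broadcast)
Usable hosts: 6


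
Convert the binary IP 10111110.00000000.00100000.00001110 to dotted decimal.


10111110 = 190
00000000 = 0
00100000 = 32
00001110 = 14
IP: 190.0.32.14


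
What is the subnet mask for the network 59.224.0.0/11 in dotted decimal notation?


/11 means 11 network bits, 21 host bits
Binary: 11111111111000000000000000000000
Mask: 255.224.0.0


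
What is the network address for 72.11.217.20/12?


IP:   01001000.00001011.11011001.00010100
Mask: 11111111.11110000.00000000.00000000
AND operation:
Net:  01001000.00000000.00000000.00000000
Network: 72.0.0.0/12


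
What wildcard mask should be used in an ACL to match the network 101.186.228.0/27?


Subnet mask: 255.255.255.224
Wildcard = 255.255.255.255 - subnet mask
255 - 255 = 0
255 - 255 = 0
255 - 255 = 0
255 - 224 = 31
Wildcard: 0.0.0.31


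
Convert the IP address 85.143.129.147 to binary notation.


85 = 01010101
143 = 10001111
129 = 10000001
147 = 10010011
Binary: 01010101.10001111.10000001.10010011


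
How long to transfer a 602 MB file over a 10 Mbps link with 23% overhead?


Effective throughput = 10 * (1 - 23/100) = 7.7 Mbps
File size in Mb = 602 * 8 = 4816 Mb
Time = 4816 / 7.7
Time = 625.4545 seconds


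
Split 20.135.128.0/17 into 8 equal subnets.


New prefix = 17 + 3 = 20
Each subnet has 4096 addresses
  20.135.128.0/20
  20.135.144.0/20
  20.135.160.0/20
  20.135.176.0/20
  20.135.192.0/20
  20.135.208.0/20
  20.135.224.0/20
  20.135.240.0/20
Subnets: 20.135.128.0/20, 20.135.144.0/20, 20.135.160.0/20, 20.135.176.0/20, 20.135.192.0/20, 20.135.208.0/20, 20.135.224.0/20, 20.135.240.0/20


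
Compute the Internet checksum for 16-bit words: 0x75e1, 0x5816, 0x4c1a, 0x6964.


Sum all words (with carry folding):
+ 0x75e1 = 0x75e1
+ 0x5816 = 0xcdf7
+ 0x4c1a = 0x1a12
+ 0x6964 = 0x8376
One's complement: ~0x8376
Checksum = 0x7c89


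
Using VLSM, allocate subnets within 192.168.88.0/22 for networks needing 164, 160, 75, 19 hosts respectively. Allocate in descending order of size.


164 hosts -> /24 (254 usable): 192.168.88.0/24
160 hosts -> /24 (254 usable): 192.168.89.0/24
75 hosts -> /25 (126 usable): 192.168.90.0/25
19 hosts -> /27 (30 usable): 192.168.90.128/27
Allocation: 192.168.88.0/24 (164 hosts, 254 usable); 192.168.89.0/24 (160 hosts, 254 usable); 192.168.90.0/25 (75 hosts, 126 usable); 192.168.90.128/27 (19 hosts, 30 usable)


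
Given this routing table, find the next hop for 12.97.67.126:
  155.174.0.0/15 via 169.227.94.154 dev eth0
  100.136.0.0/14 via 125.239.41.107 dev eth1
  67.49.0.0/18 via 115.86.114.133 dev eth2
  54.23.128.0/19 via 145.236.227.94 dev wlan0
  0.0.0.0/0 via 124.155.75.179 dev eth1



Longest prefix match for 12.97.67.126:
  /15 155.174.0.0: no
  /14 100.136.0.0: no
  /18 67.49.0.0: no
  /19 54.23.128.0: no
  /0 0.0.0.0: MATCH
Selected: next-hop 124.155.75.179 via eth1 (matched /0)


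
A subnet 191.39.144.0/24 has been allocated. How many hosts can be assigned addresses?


Host bits = 32 - 24 = 8
Total addresses = 2^8 = 256
Usable = total - 2 (network and broadcast)
Usable hosts: 254


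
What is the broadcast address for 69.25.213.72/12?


Network: 69.16.0.0/12
Host bits = 20
Set all host bits to 1:
Broadcast: 69.31.255.255


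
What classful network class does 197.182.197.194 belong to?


First octet: 197
Binary: 11000101
110xxxxx -> Class C (192-223)
Class C, default mask 255.255.255.0 (/24)


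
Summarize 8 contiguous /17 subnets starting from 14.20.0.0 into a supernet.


Original prefix: /17
Number of subnets: 8 = 2^3
New prefix = 17 - 3 = 14
Supernet: 14.20.0.0/14


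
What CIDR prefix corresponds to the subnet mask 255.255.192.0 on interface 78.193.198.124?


Binary: 11111111.11111111.11000000.00000000
Count leading 1s
Prefix: /18


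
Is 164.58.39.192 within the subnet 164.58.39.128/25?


Subnet network: 164.58.39.128
Test IP AND mask: 164.58.39.128
Yes, 164.58.39.192 is in 164.58.39.128/25


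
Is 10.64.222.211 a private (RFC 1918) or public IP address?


RFC 1918 private ranges:
  10.0.0.0/8 (10.0.0.0 - 10.255.255.255)
  172.16.0.0/12 (172.16.0.0 - 172.31.255.255)
  192.168.0.0/16 (192.168.0.0 - 192.168.255.255)
Private (in 10.0.0.0/8)


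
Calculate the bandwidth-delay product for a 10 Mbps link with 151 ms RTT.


BDP = bandwidth * RTT
= 10 Mbps * 151 ms
= 10 * 1e6 * 151 / 1000 bits
= 1510000 bits
= 188750 bytes
= 184.3262 KB
BDP = 1510000 bits (188750 bytes)


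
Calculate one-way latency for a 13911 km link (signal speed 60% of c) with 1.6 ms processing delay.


Speed = 0.6 * 3e5 km/s = 180000 km/s
Propagation delay = 13911 / 180000 = 0.0773 s = 77.2833 ms
Processing delay = 1.6 ms
Total one-way latency = 78.8833 ms


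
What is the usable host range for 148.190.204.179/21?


Network: 148.190.200.0
Broadcast: 148.190.207.255
First usable = network + 1
Last usable = broadcast - 1
Range: 148.190.200.1 to 148.190.207.254


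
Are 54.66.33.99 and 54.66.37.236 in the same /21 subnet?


Mask: 255.255.248.0
54.66.33.99 AND mask = 54.66.32.0
54.66.37.236 AND mask = 54.66.32.0
Yes, same subnet (54.66.32.0)


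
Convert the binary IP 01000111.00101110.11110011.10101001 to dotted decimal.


01000111 = 71
00101110 = 46
11110011 = 243
10101001 = 169
IP: 71.46.243.169


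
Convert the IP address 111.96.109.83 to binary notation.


111 = 01101111
96 = 01100000
109 = 01101101
83 = 01010011
Binary: 01101111.01100000.01101101.01010011


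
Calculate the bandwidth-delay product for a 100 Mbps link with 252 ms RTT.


BDP = bandwidth * RTT
= 100 Mbps * 252 ms
= 100 * 1e6 * 252 / 1000 bits
= 25200000 bits
= 3150000 bytes
= 3076.1719 KB
BDP = 25200000 bits (3150000 bytes)


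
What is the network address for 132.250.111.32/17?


IP:   10000100.11111010.01101111.00100000
Mask: 11111111.11111111.10000000.00000000
AND operation:
Net:  10000100.11111010.00000000.00000000
Network: 132.250.0.0/17


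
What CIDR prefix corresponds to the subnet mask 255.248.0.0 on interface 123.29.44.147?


Binary: 11111111.11111000.00000000.00000000
Count leading 1s
Prefix: /13


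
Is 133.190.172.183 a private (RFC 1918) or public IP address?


RFC 1918 private ranges:
  10.0.0.0/8 (10.0.0.0 - 10.255.255.255)
  172.16.0.0/12 (172.16.0.0 - 172.31.255.255)
  192.168.0.0/16 (192.168.0.0 - 192.168.255.255)
Public (not in any RFC 1918 range)


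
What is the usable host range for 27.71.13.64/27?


Network: 27.71.13.64
Broadcast: 27.71.13.95
First usable = network + 1
Last usable = broadcast - 1
Range: 27.71.13.65 to 27.71.13.94


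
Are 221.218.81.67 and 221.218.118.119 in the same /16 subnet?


Mask: 255.255.0.0
221.218.81.67 AND mask = 221.218.0.0
221.218.118.119 AND mask = 221.218.0.0
Yes, same subnet (221.218.0.0)


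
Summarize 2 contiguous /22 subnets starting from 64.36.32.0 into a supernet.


Original prefix: /22
Number of subnets: 2 = 2^1
New prefix = 22 - 1 = 21
Supernet: 64.36.32.0/21


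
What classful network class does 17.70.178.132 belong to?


First octet: 17
Binary: 00010001
0xxxxxxx -> Class A (1-126)
Class A, default mask 255.0.0.0 (/8)


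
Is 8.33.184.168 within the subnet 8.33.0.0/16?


Subnet network: 8.33.0.0
Test IP AND mask: 8.33.0.0
Yes, 8.33.184.168 is in 8.33.0.0/16


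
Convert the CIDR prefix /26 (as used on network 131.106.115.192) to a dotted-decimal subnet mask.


/26 means 26 network bits, 6 host bits
Binary: 11111111111111111111111111000000
Mask: 255.255.255.192


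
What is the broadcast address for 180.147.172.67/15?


Network: 180.146.0.0/15
Host bits = 17
Set all host bits to 1:
Broadcast: 180.147.255.255


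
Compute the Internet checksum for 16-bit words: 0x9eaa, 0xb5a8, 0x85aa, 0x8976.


Sum all words (with carry folding):
+ 0x9eaa = 0x9eaa
+ 0xb5a8 = 0x5453
+ 0x85aa = 0xd9fd
+ 0x8976 = 0x6374
One's complement: ~0x6374
Checksum = 0x9c8b


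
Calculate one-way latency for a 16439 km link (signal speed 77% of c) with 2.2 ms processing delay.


Speed = 0.77 * 3e5 km/s = 231000 km/s
Propagation delay = 16439 / 231000 = 0.0712 s = 71.1645 ms
Processing delay = 2.2 ms
Total one-way latency = 73.3645 ms


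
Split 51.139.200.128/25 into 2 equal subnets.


New prefix = 25 + 1 = 26
Each subnet has 64 addresses
  51.139.200.128/26
  51.139.200.192/26
Subnets: 51.139.200.128/26, 51.139.200.192/26


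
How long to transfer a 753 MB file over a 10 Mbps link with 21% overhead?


Effective throughput = 10 * (1 - 21/100) = 7.9 Mbps
File size in Mb = 753 * 8 = 6024 Mb
Time = 6024 / 7.9
Time = 762.5316 seconds


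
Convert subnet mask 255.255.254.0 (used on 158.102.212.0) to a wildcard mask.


Subnet mask: 255.255.254.0
Wildcard = 255.255.255.255 - subnet mask
255 - 255 = 0
255 - 255 = 0
255 - 254 = 1
255 - 0 = 255
Wildcard: 0.0.1.255


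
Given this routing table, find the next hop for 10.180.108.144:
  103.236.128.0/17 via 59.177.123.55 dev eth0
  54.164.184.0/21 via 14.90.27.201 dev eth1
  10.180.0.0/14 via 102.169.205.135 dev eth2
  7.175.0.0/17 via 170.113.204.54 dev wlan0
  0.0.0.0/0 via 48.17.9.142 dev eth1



Longest prefix match for 10.180.108.144:
  /17 103.236.128.0: no
  /21 54.164.184.0: no
  /14 10.180.0.0: MATCH
  /17 7.175.0.0: no
  /0 0.0.0.0: MATCH
Selected: next-hop 102.169.205.135 via eth2 (matched /14)


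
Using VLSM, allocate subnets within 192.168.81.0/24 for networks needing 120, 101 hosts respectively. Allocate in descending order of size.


120 hosts -> /25 (126 usable): 192.168.81.0/25
101 hosts -> /25 (126 usable): 192.168.81.128/25
Allocation: 192.168.81.0/25 (120 hosts, 126 usable); 192.168.81.128/25 (101 hosts, 126 usable)


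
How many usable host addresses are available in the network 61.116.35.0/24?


Host bits = 32 - 24 = 8
Total addresses = 2^8 = 256
Usable = total - 2 (network and broadcast)
Usable hosts: 254


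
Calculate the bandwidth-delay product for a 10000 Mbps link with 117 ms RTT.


BDP = bandwidth * RTT
= 10000 Mbps * 117 ms
= 10000 * 1e6 * 117 / 1000 bits
= 1170000000 bits
= 146250000 bytes
= 142822.2656 KB
BDP = 1170000000 bits (146250000 bytes)


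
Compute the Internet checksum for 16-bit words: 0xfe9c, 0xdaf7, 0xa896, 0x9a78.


Sum all words (with carry folding):
+ 0xfe9c = 0xfe9c
+ 0xdaf7 = 0xd994
+ 0xa896 = 0x822b
+ 0x9a78 = 0x1ca4
One's complement: ~0x1ca4
Checksum = 0xe35b


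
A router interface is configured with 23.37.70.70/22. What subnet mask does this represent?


/22 means 22 network bits, 10 host bits
Binary: 11111111111111111111110000000000
Mask: 255.255.252.0


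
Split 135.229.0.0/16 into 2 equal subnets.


New prefix = 16 + 1 = 17
Each subnet has 32768 addresses
  135.229.0.0/17
  135.229.128.0/17
Subnets: 135.229.0.0/17, 135.229.128.0/17


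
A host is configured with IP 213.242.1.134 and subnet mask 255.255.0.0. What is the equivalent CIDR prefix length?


Binary: 11111111.11111111.00000000.00000000
Count leading 1s
Prefix: /16


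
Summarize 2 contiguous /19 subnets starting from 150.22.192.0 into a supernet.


Original prefix: /19
Number of subnets: 2 = 2^1
New prefix = 19 - 1 = 18
Supernet: 150.22.192.0/18


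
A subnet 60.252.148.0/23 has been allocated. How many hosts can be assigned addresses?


Host bits = 32 - 23 = 9
Total addresses = 2^9 = 512
Usable = total - 2 (network and broadcast)
Usable hosts: 510


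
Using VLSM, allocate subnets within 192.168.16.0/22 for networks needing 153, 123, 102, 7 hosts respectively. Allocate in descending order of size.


153 hosts -> /24 (254 usable): 192.168.16.0/24
123 hosts -> /25 (126 usable): 192.168.17.0/25
102 hosts -> /25 (126 usable): 192.168.17.128/25
7 hosts -> /28 (14 usable): 192.168.18.0/28
Allocation: 192.168.16.0/24 (153 hosts, 254 usable); 192.168.17.0/25 (123 hosts, 126 usable); 192.168.17.128/25 (102 hosts, 126 usable); 192.168.18.0/28 (7 hosts, 14 usable)


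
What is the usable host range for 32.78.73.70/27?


Network: 32.78.73.64
Broadcast: 32.78.73.95
First usable = network + 1
Last usable = broadcast - 1
Range: 32.78.73.65 to 32.78.73.94


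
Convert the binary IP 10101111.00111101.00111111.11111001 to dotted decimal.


10101111 = 175
00111101 = 61
00111111 = 63
11111001 = 249
IP: 175.61.63.249


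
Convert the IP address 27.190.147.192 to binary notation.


27 = 00011011
190 = 10111110
147 = 10010011
192 = 11000000
Binary: 00011011.10111110.10010011.11000000


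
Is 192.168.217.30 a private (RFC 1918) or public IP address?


RFC 1918 private ranges:
  10.0.0.0/8 (10.0.0.0 - 10.255.255.255)
  172.16.0.0/12 (172.16.0.0 - 172.31.255.255)
  192.168.0.0/16 (192.168.0.0 - 192.168.255.255)
Private (in 192.168.0.0/16)


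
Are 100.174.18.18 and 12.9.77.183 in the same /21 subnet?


Mask: 255.255.248.0
100.174.18.18 AND mask = 100.174.16.0
12.9.77.183 AND mask = 12.9.72.0
No, different subnets (100.174.16.0 vs 12.9.72.0)


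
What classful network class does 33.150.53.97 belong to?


First octet: 33
Binary: 00100001
0xxxxxxx -> Class A (1-126)
Class A, default mask 255.0.0.0 (/8)


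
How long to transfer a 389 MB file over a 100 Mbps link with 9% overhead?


Effective throughput = 100 * (1 - 9/100) = 91 Mbps
File size in Mb = 389 * 8 = 3112 Mb
Time = 3112 / 91
Time = 34.1978 seconds


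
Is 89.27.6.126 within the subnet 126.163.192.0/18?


Subnet network: 126.163.192.0
Test IP AND mask: 89.27.0.0
No, 89.27.6.126 is not in 126.163.192.0/18


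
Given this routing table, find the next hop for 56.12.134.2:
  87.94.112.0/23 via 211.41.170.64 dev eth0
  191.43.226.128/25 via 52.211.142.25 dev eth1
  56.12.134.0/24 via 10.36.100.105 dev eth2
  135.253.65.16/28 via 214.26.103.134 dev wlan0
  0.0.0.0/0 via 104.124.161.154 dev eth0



Longest prefix match for 56.12.134.2:
  /23 87.94.112.0: no
  /25 191.43.226.128: no
  /24 56.12.134.0: MATCH
  /28 135.253.65.16: no
  /0 0.0.0.0: MATCH
Selected: next-hop 10.36.100.105 via eth2 (matched /24)


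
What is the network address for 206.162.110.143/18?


IP:   11001110.10100010.01101110.10001111
Mask: 11111111.11111111.11000000.00000000
AND operation:
Net:  11001110.10100010.01000000.00000000
Network: 206.162.64.0/18


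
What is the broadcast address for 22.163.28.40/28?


Network: 22.163.28.32/28
Host bits = 4
Set all host bits to 1:
Broadcast: 22.163.28.47


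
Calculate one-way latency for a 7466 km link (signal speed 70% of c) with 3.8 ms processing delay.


Speed = 0.7 * 3e5 km/s = 210000 km/s
Propagation delay = 7466 / 210000 = 0.0356 s = 35.5524 ms
Processing delay = 3.8 ms
Total one-way latency = 39.3524 ms


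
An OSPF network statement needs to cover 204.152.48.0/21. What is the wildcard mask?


Subnet mask: 255.255.248.0
Wildcard = 255.255.255.255 - subnet mask
255 - 255 = 0
255 - 255 = 0
255 - 248 = 7
255 - 0 = 255
Wildcard: 0.0.7.255


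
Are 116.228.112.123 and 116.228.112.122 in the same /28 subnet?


Mask: 255.255.255.240
116.228.112.123 AND mask = 116.228.112.112
116.228.112.122 AND mask = 116.228.112.112
Yes, same subnet (116.228.112.112)


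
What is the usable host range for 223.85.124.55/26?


Network: 223.85.124.0
Broadcast: 223.85.124.63
First usable = network + 1
Last usable = broadcast - 1
Range: 223.85.124.1 to 223.85.124.62


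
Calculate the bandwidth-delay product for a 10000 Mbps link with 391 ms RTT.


BDP = bandwidth * RTT
= 10000 Mbps * 391 ms
= 10000 * 1e6 * 391 / 1000 bits
= 3910000000 bits
= 488750000 bytes
= 477294.9219 KB
BDP = 3910000000 bits (488750000 bytes)


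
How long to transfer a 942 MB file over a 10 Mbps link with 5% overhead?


Effective throughput = 10 * (1 - 5/100) = 9.5 Mbps
File size in Mb = 942 * 8 = 7536 Mb
Time = 7536 / 9.5
Time = 793.2632 seconds


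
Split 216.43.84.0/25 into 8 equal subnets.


New prefix = 25 + 3 = 28
Each subnet has 16 addresses
  216.43.84.0/28
  216.43.84.16/28
  216.43.84.32/28
  216.43.84.48/28
  216.43.84.64/28
  216.43.84.80/28
  216.43.84.96/28
  216.43.84.112/28
Subnets: 216.43.84.0/28, 216.43.84.16/28, 216.43.84.32/28, 216.43.84.48/28, 216.43.84.64/28, 216.43.84.80/28, 216.43.84.96/28, 216.43.84.112/28


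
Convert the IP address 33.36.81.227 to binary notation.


33 = 00100001
36 = 00100100
81 = 01010001
227 = 11100011
Binary: 00100001.00100100.01010001.11100011


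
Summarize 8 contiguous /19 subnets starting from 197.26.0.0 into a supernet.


Original prefix: /19
Number of subnets: 8 = 2^3
New prefix = 19 - 3 = 16
Supernet: 197.26.0.0/16


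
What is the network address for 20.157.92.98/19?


IP:   00010100.10011101.01011100.01100010
Mask: 11111111.11111111.11100000.00000000
AND operation:
Net:  00010100.10011101.01000000.00000000
Network: 20.157.64.0/19


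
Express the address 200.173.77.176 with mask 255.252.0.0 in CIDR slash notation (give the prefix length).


Binary: 11111111.11111100.00000000.00000000
Count leading 1s
Prefix: /14


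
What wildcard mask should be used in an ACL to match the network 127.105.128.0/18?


Subnet mask: 255.255.192.0
Wildcard = 255.255.255.255 - subnet mask
255 - 255 = 0
255 - 255 = 0
255 - 192 = 63
255 - 0 = 255
Wildcard: 0.0.63.255


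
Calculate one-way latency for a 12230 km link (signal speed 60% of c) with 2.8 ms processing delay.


Speed = 0.6 * 3e5 km/s = 180000 km/s
Propagation delay = 12230 / 180000 = 0.0679 s = 67.9444 ms
Processing delay = 2.8 ms
Total one-way latency = 70.7444 ms


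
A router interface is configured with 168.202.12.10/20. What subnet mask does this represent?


/20 means 20 network bits, 12 host bits
Binary: 11111111111111111111000000000000
Mask: 255.255.240.0


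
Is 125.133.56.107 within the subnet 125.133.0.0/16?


Subnet network: 125.133.0.0
Test IP AND mask: 125.133.0.0
Yes, 125.133.56.107 is in 125.133.0.0/16


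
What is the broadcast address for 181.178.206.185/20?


Network: 181.178.192.0/20
Host bits = 12
Set all host bits to 1:
Broadcast: 181.178.207.255


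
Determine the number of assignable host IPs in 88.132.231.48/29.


Host bits = 32 - 29 = 3
Total addresses = 2^3 = 8
Usable = total - 2 (network and broadcast)
Usable hosts: 6


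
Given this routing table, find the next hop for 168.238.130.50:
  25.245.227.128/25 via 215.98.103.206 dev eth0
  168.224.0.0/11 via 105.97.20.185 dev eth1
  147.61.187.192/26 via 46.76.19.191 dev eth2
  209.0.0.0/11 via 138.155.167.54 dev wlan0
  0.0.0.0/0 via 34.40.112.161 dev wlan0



Longest prefix match for 168.238.130.50:
  /25 25.245.227.128: no
  /11 168.224.0.0: MATCH
  /26 147.61.187.192: no
  /11 209.0.0.0: no
  /0 0.0.0.0: MATCH
Selected: next-hop 105.97.20.185 via eth1 (matched /11)


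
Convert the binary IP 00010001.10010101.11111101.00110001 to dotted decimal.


00010001 = 17
10010101 = 149
11111101 = 253
00110001 = 49
IP: 17.149.253.49


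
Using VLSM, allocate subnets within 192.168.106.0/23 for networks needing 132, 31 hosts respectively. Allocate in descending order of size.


132 hosts -> /24 (254 usable): 192.168.106.0/24
31 hosts -> /26 (62 usable): 192.168.107.0/26
Allocation: 192.168.106.0/24 (132 hosts, 254 usable); 192.168.107.0/26 (31 hosts, 62 usable)


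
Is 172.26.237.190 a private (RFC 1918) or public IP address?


RFC 1918 private ranges:
  10.0.0.0/8 (10.0.0.0 - 10.255.255.255)
  172.16.0.0/12 (172.16.0.0 - 172.31.255.255)
  192.168.0.0/16 (192.168.0.0 - 192.168.255.255)
Private (in 172.16.0.0/12)


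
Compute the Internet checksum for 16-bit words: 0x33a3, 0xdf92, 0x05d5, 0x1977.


Sum all words (with carry folding):
+ 0x33a3 = 0x33a3
+ 0xdf92 = 0x1336
+ 0x05d5 = 0x190b
+ 0x1977 = 0x3282
One's complement: ~0x3282
Checksum = 0xcd7d


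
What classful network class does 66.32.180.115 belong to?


First octet: 66
Binary: 01000010
0xxxxxxx -> Class A (1-126)
Class A, default mask 255.0.0.0 (/8)


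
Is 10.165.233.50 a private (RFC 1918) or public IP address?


RFC 1918 private ranges:
  10.0.0.0/8 (10.0.0.0 - 10.255.255.255)
  172.16.0.0/12 (172.16.0.0 - 172.31.255.255)
  192.168.0.0/16 (192.168.0.0 - 192.168.255.255)
Private (in 10.0.0.0/8)


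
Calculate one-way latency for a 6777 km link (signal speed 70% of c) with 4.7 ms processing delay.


Speed = 0.7 * 3e5 km/s = 210000 km/s
Propagation delay = 6777 / 210000 = 0.0323 s = 32.2714 ms
Processing delay = 4.7 ms
Total one-way latency = 36.9714 ms


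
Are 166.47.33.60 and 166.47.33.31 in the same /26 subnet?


Mask: 255.255.255.192
166.47.33.60 AND mask = 166.47.33.0
166.47.33.31 AND mask = 166.47.33.0
Yes, same subnet (166.47.33.0)


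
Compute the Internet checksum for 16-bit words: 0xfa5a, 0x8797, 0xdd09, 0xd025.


Sum all words (with carry folding):
+ 0xfa5a = 0xfa5a
+ 0x8797 = 0x81f2
+ 0xdd09 = 0x5efc
+ 0xd025 = 0x2f22
One's complement: ~0x2f22
Checksum = 0xd0dd


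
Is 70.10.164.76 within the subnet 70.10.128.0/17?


Subnet network: 70.10.128.0
Test IP AND mask: 70.10.128.0
Yes, 70.10.164.76 is in 70.10.128.0/17


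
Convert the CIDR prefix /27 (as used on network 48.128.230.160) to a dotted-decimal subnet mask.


/27 means 27 network bits, 5 host bits
Binary: 11111111111111111111111111100000
Mask: 255.255.255.224


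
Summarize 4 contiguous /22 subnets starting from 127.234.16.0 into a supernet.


Original prefix: /22
Number of subnets: 4 = 2^2
New prefix = 22 - 2 = 20
Supernet: 127.234.16.0/20


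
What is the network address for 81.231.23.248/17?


IP:   01010001.11100111.00010111.11111000
Mask: 11111111.11111111.10000000.00000000
AND operation:
Net:  01010001.11100111.00000000.00000000
Network: 81.231.0.0/17


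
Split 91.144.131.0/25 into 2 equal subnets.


New prefix = 25 + 1 = 26
Each subnet has 64 addresses
  91.144.131.0/26
  91.144.131.64/26
Subnets: 91.144.131.0/26, 91.144.131.64/26


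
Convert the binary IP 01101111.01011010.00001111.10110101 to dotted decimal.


01101111 = 111
01011010 = 90
00001111 = 15
10110101 = 181
IP: 111.90.15.181


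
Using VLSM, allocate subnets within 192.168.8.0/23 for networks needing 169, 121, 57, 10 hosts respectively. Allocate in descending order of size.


169 hosts -> /24 (254 usable): 192.168.8.0/24
121 hosts -> /25 (126 usable): 192.168.9.0/25
57 hosts -> /26 (62 usable): 192.168.9.128/26
10 hosts -> /28 (14 usable): 192.168.9.192/28
Allocation: 192.168.8.0/24 (169 hosts, 254 usable); 192.168.9.0/25 (121 hosts, 126 usable); 192.168.9.128/26 (57 hosts, 62 usable); 192.168.9.192/28 (10 hosts, 14 usable)


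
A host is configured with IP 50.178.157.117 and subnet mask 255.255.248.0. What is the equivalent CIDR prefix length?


Binary: 11111111.11111111.11111000.00000000
Count leading 1s
Prefix: /21


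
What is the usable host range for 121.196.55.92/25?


Network: 121.196.55.0
Broadcast: 121.196.55.127
First usable = network + 1
Last usable = broadcast - 1
Range: 121.196.55.1 to 121.196.55.126


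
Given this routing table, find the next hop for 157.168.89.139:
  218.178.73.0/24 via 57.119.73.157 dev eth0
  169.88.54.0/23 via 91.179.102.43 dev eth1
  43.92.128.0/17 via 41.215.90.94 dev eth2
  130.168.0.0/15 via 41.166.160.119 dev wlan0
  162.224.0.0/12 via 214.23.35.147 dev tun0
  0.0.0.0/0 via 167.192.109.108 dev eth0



Longest prefix match for 157.168.89.139:
  /24 218.178.73.0: no
  /23 169.88.54.0: no
  /17 43.92.128.0: no
  /15 130.168.0.0: no
  /12 162.224.0.0: no
  /0 0.0.0.0: MATCH
Selected: next-hop 167.192.109.108 via eth0 (matched /0)


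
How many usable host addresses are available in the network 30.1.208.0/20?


Host bits = 32 - 20 = 12
Total addresses = 2^12 = 4096
Usable = total - 2 (network and broadcast)
Usable hosts: 4094


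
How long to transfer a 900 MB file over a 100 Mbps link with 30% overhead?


Effective throughput = 100 * (1 - 30/100) = 70 Mbps
File size in Mb = 900 * 8 = 7200 Mb
Time = 7200 / 70
Time = 102.8571 seconds


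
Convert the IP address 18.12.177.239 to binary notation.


18 = 00010010
12 = 00001100
177 = 10110001
239 = 11101111
Binary: 00010010.00001100.10110001.11101111


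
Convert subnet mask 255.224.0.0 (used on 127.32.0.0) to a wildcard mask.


Subnet mask: 255.224.0.0
Wildcard = 255.255.255.255 - subnet mask
255 - 255 = 0
255 - 224 = 31
255 - 0 = 255
255 - 0 = 255
Wildcard: 0.31.255.255


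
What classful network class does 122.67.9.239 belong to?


First octet: 122
Binary: 01111010
0xxxxxxx -> Class A (1-126)
Class A, default mask 255.0.0.0 (/8)


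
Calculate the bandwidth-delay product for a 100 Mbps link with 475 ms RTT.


BDP = bandwidth * RTT
= 100 Mbps * 475 ms
= 100 * 1e6 * 475 / 1000 bits
= 47500000 bits
= 5937500 bytes
= 5798.3398 KB
BDP = 47500000 bits (5937500 bytes)


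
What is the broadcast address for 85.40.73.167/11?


Network: 85.32.0.0/11
Host bits = 21
Set all host bits to 1:
Broadcast: 85.63.255.255


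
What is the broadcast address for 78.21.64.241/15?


Network: 78.20.0.0/15
Host bits = 17
Set all host bits to 1:
Broadcast: 78.21.255.255


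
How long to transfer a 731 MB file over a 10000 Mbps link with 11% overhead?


Effective throughput = 10000 * (1 - 11/100) = 8900 Mbps
File size in Mb = 731 * 8 = 5848 Mb
Time = 5848 / 8900
Time = 0.6571 seconds


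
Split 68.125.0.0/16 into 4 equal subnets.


New prefix = 16 + 2 = 18
Each subnet has 16384 addresses
  68.125.0.0/18
  68.125.64.0/18
  68.125.128.0/18
  68.125.192.0/18
Subnets: 68.125.0.0/18, 68.125.64.0/18, 68.125.128.0/18, 68.125.192.0/18
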